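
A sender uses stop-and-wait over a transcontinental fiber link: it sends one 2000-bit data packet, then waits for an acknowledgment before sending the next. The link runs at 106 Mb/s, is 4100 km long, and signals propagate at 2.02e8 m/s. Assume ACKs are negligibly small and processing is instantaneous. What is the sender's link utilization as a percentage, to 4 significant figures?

t_tx = L/R = 2000/106000000 = 1.88679e-05 s.
t_prop = 4100000/202000000 = 0.020297 s; RTT = 0.0405941 s.
Cycle = t_tx + RTT = 0.0406129 s.
Utilization = t_tx / cycle = 1.88679e-05/0.0406129 = 0.04646 %.

0.04646 %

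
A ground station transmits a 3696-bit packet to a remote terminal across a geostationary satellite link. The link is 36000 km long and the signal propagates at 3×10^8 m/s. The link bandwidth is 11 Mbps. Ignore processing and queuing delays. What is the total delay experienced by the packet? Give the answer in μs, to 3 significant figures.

120000 μs

Transmission delay = L/R = 3696 / 11000000 = 336 μs.
Propagation delay = d/s = 36000000 m / 300000000 m/s = 120000 μs.
Total = 120000 μs.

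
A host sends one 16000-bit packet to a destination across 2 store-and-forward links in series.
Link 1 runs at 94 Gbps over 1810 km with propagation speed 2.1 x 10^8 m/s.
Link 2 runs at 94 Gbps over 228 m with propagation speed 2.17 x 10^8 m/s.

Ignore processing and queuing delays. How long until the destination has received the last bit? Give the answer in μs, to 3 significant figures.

8620 μs

Transmission delay per hop = L/R = 16000/94000000000 = 0.170213 μs; 2 hops → 0.340426 μs.
Propagation delays (d/s per hop): 8619.05, 1.05069 μs; sum = 8620.1 μs.
End-to-end = 8620 μs.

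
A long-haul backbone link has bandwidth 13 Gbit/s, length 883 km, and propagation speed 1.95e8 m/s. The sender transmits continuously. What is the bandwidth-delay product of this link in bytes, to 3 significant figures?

7360000 bytes

Propagation delay = 883000 / 195000000 = 0.00452821 s.
BDP = R × t_prop = 13000000000 × 0.00452821 = 58866700 bits.
In bytes: 58866700/8 = 7360000 bytes.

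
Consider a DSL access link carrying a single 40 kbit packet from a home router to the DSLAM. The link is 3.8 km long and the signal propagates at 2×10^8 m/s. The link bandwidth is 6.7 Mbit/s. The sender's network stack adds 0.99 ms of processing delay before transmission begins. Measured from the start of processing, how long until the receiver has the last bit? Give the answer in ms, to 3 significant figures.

L = 40000 bits.
Transmission delay = L/R = 40000 / 6700000 = 5.97015 ms.
Propagation delay = d/s = 3800 m / 200000000 m/s = 0.019 ms.
Plus processing delay 0.99 ms = 0.99 ms.
Total = 6.98 ms.

6.98 ms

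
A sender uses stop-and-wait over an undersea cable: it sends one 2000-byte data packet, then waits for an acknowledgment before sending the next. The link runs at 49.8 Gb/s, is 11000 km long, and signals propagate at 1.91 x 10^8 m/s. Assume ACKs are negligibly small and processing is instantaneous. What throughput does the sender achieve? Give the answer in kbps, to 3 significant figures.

139 kbps

t_tx = L/R = 16000/49800000000 = 3.21285e-07 s.
t_prop = 11000000/191000000 = 0.0575916 s; RTT = 0.115183 s.
Cycle = t_tx + RTT = 0.115184 s.
Throughput = L / cycle = 16000 / 0.115184 = 139 kbps.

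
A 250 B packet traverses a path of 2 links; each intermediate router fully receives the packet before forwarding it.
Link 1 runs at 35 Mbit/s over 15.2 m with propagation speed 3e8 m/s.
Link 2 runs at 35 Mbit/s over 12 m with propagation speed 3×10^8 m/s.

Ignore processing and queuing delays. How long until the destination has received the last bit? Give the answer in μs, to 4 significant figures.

114.4 μs

L = 250 × 8 = 2000 bits.
Transmission delay per hop = L/R = 2000/35000000 = 57.1429 μs; 2 hops → 114.286 μs.
Propagation delays (d/s per hop): 0.0506667, 0.04 μs; sum = 0.0906667 μs.
End-to-end = 114.4 μs.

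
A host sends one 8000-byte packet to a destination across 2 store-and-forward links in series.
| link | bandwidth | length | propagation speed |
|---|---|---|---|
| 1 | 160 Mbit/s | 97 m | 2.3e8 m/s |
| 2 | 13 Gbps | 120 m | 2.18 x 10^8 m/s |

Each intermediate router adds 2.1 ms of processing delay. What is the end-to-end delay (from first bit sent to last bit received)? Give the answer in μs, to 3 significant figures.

2510 μs

L = 8000 × 8 = 64000 bits.
Transmission delays (L/R per hop): 400, 4.92308 μs; sum = 404.923 μs.
Propagation delays (d/s per hop): 0.421739, 0.550459 μs; sum = 0.972198 μs.
Processing at 1 router(s): 1 × 2.1 ms = 2100 μs.
End-to-end = 2510 μs.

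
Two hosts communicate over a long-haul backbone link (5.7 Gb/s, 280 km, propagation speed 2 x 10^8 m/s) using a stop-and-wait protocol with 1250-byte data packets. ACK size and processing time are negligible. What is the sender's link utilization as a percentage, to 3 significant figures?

0.0626 %

t_tx = L/R = 10000/5700000000 = 1.75439e-06 s.
t_prop = 280000/200000000 = 0.0014 s; RTT = 0.0028 s.
Cycle = t_tx + RTT = 0.00280175 s.
Utilization = t_tx / cycle = 1.75439e-06/0.00280175 = 0.0626 %.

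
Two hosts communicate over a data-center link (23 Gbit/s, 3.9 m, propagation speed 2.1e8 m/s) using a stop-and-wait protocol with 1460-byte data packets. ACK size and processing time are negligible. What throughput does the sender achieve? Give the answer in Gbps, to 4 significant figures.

21.43 Gbps

t_tx = L/R = 11680/23000000000 = 5.07826e-07 s.
t_prop = 3.9/210000000 = 1.85714e-08 s; RTT = 3.71429e-08 s.
Cycle = t_tx + RTT = 5.44969e-07 s.
Throughput = L / cycle = 11680 / 5.44969e-07 = 21.43 Gbps.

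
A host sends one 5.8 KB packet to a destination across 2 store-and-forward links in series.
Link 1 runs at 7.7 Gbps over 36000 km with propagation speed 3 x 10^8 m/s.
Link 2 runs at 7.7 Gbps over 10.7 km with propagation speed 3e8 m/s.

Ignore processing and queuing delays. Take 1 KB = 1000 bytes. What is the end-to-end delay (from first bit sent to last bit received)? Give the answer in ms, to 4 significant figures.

120.0 ms

L = 46400 bits.
Transmission delay per hop = L/R = 46400/7700000000 = 0.00602597 ms; 2 hops → 0.0120519 ms.
Propagation delays (d/s per hop): 120, 0.0356667 ms; sum = 120.036 ms.
End-to-end = 120.0 ms.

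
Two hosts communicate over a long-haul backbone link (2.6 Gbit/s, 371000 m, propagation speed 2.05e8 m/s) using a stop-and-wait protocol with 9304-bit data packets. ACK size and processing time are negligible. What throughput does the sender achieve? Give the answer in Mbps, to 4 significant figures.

2.568 Mbps

t_tx = L/R = 9304/2600000000 = 3.57846e-06 s.
t_prop = 371000/2.05e+08 = 0.00180976 s; RTT = 0.00361951 s.
Cycle = t_tx + RTT = 0.00362309 s.
Throughput = L / cycle = 9304 / 0.00362309 = 2.568 Mbps.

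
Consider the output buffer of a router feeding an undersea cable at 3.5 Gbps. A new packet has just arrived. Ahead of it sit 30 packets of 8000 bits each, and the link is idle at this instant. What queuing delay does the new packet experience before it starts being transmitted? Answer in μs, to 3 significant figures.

68.6 μs

Each queued packet: L/R = 8000/3500000000 = 2.28571 μs.
30 queued → 68.5714 μs.
Queuing delay = 68.6 μs.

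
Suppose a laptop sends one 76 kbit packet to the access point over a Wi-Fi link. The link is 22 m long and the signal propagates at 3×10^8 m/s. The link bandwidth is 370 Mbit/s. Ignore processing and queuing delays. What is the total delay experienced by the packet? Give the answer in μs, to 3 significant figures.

L = 76000 bits.
Transmission delay = L/R = 76000 / 370000000 = 205.405 μs.
Propagation delay = d/s = 22 m / 300000000 m/s = 0.0733333 μs.
Total = 205 μs.

205 μs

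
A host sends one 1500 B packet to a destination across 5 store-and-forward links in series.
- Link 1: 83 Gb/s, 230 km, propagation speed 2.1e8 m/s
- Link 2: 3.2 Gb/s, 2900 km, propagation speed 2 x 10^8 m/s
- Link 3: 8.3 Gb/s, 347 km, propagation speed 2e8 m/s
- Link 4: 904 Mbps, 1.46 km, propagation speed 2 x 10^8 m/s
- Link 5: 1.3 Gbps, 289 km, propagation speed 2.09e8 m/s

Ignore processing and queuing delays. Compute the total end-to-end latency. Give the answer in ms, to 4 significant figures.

18.75 ms

L = 1500 × 8 = 12000 bits.
Transmission delays (L/R per hop): 0.000144578, 0.00375, 0.00144578, 0.0132743, 0.00923077 ms; sum = 0.0278455 ms.
Propagation delays (d/s per hop): 1.09524, 14.5, 1.735, 0.0073, 1.38278 ms; sum = 18.7203 ms.
End-to-end = 18.75 ms.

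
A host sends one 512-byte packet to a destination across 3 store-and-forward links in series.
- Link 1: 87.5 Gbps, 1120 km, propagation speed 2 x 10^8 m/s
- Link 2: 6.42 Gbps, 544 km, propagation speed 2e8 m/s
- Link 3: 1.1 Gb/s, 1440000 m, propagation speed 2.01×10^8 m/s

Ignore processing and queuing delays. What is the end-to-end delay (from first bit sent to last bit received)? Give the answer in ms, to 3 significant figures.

15.5 ms

L = 512 × 8 = 4096 bits.
Transmission delays (L/R per hop): 4.68114e-05, 0.000638006, 0.00372364 ms; sum = 0.00440845 ms.
Propagation delays (d/s per hop): 5.6, 2.72, 7.16418 ms; sum = 15.4842 ms.
End-to-end = 15.5 ms.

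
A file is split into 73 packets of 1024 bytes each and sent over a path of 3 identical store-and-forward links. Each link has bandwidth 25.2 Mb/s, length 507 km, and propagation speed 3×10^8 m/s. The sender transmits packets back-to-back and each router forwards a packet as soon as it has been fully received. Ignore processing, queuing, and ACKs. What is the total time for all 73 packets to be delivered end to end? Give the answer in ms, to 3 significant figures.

29.5 ms

Per-hop transmission t_tx = L/R = 8192/25200000 = 0.325079 ms.
Per-hop propagation t_prop = 507000/300000000 = 1.69 ms.
Pipeline fill: first packet needs 3·t_tx to clear all hops; remaining 72 packets each add one t_tx.
Total = (3+73-1)·t_tx + 3·t_prop = 75·0.325079 + 3·1.69 = 29.5 ms.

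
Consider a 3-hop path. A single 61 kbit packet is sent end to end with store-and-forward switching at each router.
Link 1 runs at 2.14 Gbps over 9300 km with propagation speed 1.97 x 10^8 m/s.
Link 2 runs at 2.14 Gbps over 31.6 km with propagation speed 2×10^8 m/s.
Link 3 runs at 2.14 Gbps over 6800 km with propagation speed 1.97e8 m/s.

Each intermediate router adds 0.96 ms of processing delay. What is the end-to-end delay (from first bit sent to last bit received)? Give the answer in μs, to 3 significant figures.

83900 μs

L = 61000 bits.
Transmission delay per hop = L/R = 61000/2.14e+09 = 28.5047 μs; 3 hops → 85.514 μs.
Propagation delays (d/s per hop): 47208.1, 158, 34517.8 μs; sum = 81883.9 μs.
Processing at 2 router(s): 2 × 0.96 ms = 1920 μs.
End-to-end = 83900 μs.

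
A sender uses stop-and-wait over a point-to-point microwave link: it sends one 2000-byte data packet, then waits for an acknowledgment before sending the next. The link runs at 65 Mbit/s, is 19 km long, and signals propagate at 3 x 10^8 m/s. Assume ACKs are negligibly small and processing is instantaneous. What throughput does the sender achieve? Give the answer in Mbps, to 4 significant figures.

42.92 Mbps

t_tx = L/R = 16000/65000000 = 0.000246154 s.
t_prop = 19000/300000000 = 6.33333e-05 s; RTT = 0.000126667 s.
Cycle = t_tx + RTT = 0.000372821 s.
Throughput = L / cycle = 16000 / 0.000372821 = 42.92 Mbps.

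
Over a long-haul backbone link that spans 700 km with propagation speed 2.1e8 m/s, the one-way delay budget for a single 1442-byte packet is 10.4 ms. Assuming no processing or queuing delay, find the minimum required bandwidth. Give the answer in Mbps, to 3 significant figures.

L = 11536 bits.
Propagation delay = 700000 / 210000000 = 3.33333 ms.
Transmission budget = 10.4 − 3.33333 = 7.06667 ms.
R ≥ L / t_tx = 11536 bits / 0.00706667 s = 1.63 Mbps.

1.63 Mbps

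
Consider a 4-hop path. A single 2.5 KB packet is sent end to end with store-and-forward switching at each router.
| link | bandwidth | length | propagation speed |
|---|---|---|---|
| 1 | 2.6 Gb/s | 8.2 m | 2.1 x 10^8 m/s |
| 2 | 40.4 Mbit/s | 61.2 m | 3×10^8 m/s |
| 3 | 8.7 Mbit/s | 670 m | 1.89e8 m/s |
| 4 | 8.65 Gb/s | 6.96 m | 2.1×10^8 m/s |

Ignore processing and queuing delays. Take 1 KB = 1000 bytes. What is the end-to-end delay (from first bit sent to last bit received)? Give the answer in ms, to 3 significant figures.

L = 20000 bits.
Transmission delays (L/R per hop): 0.00769231, 0.49505, 2.29885, 0.00231214 ms; sum = 2.8039 ms.
Propagation delays (d/s per hop): 3.90476e-05, 0.000204, 0.00354497, 3.31429e-05 ms; sum = 0.00382116 ms.
End-to-end = 2.81 ms.

2.81 ms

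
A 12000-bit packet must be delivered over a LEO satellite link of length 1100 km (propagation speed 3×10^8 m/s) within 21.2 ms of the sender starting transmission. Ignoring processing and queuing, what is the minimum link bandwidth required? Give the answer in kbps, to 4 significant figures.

684.4 kbps

Propagation delay = 1100000 / 300000000 = 3.66667 ms.
Transmission budget = 21.2 − 3.66667 = 17.5333 ms.
R ≥ L / t_tx = 12000 bits / 0.0175333 s = 684.4 kbps.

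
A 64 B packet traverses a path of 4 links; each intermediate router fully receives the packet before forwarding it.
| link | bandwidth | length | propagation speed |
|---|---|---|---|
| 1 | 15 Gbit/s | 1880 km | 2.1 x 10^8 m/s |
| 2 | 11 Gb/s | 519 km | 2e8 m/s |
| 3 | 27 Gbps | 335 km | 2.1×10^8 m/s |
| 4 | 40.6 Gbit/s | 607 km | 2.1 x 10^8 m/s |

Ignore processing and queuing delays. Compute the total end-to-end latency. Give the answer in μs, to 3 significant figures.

L = 64 × 8 = 512 bits.
Transmission delays (L/R per hop): 0.0341333, 0.0465455, 0.018963, 0.0126108 μs; sum = 0.112253 μs.
Propagation delays (d/s per hop): 8952.38, 2595, 1595.24, 2890.48 μs; sum = 16033.1 μs.
End-to-end = 16000 μs.

16000 μs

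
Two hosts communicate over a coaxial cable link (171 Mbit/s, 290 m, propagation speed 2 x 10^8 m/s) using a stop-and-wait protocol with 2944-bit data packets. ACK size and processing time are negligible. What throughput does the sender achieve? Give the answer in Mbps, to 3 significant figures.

146 Mbps

t_tx = L/R = 2944/171000000 = 1.72164e-05 s.
t_prop = 290/200000000 = 1.45e-06 s; RTT = 2.9e-06 s.
Cycle = t_tx + RTT = 2.01164e-05 s.
Throughput = L / cycle = 2944 / 2.01164e-05 = 146 Mbps.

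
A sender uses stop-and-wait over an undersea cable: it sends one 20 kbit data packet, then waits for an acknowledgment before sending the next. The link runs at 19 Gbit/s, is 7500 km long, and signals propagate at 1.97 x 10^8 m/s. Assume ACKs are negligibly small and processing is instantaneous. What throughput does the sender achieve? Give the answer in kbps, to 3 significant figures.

t_tx = L/R = 20000/19000000000 = 1.05263e-06 s.
t_prop = 7500000/197000000 = 0.0380711 s; RTT = 0.0761421 s.
Cycle = t_tx + RTT = 0.0761432 s.
Throughput = L / cycle = 20000 / 0.0761432 = 263 kbps.

263 kbps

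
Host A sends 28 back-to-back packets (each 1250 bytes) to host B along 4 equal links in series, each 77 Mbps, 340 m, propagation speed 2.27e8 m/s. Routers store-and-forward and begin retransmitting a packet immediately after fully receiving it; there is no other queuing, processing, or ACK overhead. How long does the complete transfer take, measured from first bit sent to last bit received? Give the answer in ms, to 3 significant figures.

4.03 ms

Per-hop transmission t_tx = L/R = 10000/77000000 = 0.12987 ms.
Per-hop propagation t_prop = 340/227000000 = 0.0014978 ms.
Pipeline fill: first packet needs 4·t_tx to clear all hops; remaining 27 packets each add one t_tx.
Total = (4+28-1)·t_tx + 4·t_prop = 31·0.12987 + 4·0.0014978 = 4.03 ms.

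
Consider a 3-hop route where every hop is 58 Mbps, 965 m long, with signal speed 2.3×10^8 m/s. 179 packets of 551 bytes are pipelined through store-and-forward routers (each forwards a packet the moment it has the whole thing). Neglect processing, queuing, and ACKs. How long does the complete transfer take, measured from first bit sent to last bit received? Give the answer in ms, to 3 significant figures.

13.8 ms

Per-hop transmission t_tx = L/R = 4408/58000000 = 0.076 ms.
Per-hop propagation t_prop = 965/2.3e+08 = 0.00419565 ms.
Pipeline fill: first packet needs 3·t_tx to clear all hops; remaining 178 packets each add one t_tx.
Total = (3+179-1)·t_tx + 3·t_prop = 181·0.076 + 3·0.00419565 = 13.8 ms.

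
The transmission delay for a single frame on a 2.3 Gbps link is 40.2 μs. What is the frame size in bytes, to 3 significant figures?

11600 bytes

L = R × t_tx = 2300000000 b/s × 4.02e-05 s = 92460 bits.
In bytes: 92460 / 8 = 11600 bytes.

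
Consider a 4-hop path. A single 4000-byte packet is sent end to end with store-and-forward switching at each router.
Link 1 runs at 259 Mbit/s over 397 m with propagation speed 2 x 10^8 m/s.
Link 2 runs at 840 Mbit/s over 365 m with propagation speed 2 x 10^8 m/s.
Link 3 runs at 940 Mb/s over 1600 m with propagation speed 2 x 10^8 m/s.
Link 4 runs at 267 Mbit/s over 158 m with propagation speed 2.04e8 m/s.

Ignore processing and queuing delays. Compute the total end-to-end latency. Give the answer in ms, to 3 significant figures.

0.328 ms

L = 4000 × 8 = 32000 bits.
Transmission delays (L/R per hop): 0.123552, 0.0380952, 0.0340426, 0.11985 ms; sum = 0.31554 ms.
Propagation delays (d/s per hop): 0.001985, 0.001825, 0.008, 0.00077451 ms; sum = 0.0125845 ms.
End-to-end = 0.328 ms.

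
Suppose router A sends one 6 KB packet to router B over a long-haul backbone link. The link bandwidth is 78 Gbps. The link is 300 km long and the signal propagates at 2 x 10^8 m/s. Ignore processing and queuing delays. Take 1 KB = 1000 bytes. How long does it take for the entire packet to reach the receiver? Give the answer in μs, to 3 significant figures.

1500 μs

L = 48000 bits.
Transmission delay = L/R = 48000 / 78000000000 = 0.615385 μs.
Propagation delay = d/s = 300000 m / 200000000 m/s = 1500 μs.
Total = 1500 μs.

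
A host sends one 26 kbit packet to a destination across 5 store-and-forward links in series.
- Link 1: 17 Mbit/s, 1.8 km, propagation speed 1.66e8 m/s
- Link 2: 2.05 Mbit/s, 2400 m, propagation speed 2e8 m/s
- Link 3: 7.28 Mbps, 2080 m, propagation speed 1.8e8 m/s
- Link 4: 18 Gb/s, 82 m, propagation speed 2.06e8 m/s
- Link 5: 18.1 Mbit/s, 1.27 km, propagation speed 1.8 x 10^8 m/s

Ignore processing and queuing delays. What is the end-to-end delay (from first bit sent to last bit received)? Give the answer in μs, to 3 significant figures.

19300 μs

L = 26000 bits.
Transmission delays (L/R per hop): 1529.41, 12682.9, 3571.43, 1.44444, 1436.46 μs; sum = 19221.7 μs.
Propagation delays (d/s per hop): 10.8434, 12, 11.5556, 0.398058, 7.05556 μs; sum = 41.8525 μs.
End-to-end = 19300 μs.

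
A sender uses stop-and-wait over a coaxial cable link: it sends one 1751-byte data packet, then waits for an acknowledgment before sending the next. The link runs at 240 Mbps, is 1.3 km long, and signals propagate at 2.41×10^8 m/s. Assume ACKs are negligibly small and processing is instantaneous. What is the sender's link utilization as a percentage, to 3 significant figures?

t_tx = L/R = 14008/240000000 = 5.83667e-05 s.
t_prop = 1300/241000000 = 5.39419e-06 s; RTT = 1.07884e-05 s.
Cycle = t_tx + RTT = 6.9155e-05 s.
Utilization = t_tx / cycle = 5.83667e-05/6.9155e-05 = 84.4 %.

84.4 %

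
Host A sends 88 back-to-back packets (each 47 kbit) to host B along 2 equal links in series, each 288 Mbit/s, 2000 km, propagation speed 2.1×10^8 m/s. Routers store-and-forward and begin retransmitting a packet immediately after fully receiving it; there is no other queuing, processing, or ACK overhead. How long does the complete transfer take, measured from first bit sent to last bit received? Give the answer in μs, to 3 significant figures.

Per-hop transmission t_tx = L/R = 47000/288000000 = 163.194 μs.
Per-hop propagation t_prop = 2000000/210000000 = 9523.81 μs.
Pipeline fill: first packet needs 2·t_tx to clear all hops; remaining 87 packets each add one t_tx.
Total = (2+88-1)·t_tx + 2·t_prop = 89·163.194 + 2·9523.81 = 33600 μs.

33600 μs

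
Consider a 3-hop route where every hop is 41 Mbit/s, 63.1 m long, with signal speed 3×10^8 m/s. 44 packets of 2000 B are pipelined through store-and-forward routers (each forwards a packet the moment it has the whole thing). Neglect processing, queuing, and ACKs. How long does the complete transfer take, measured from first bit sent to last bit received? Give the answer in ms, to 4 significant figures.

17.95 ms

Per-hop transmission t_tx = L/R = 16000/41000000 = 0.390244 ms.
Per-hop propagation t_prop = 63.1/300000000 = 0.000210333 ms.
Pipeline fill: first packet needs 3·t_tx to clear all hops; remaining 43 packets each add one t_tx.
Total = (3+44-1)·t_tx + 3·t_prop = 46·0.390244 + 3·0.000210333 = 17.95 ms.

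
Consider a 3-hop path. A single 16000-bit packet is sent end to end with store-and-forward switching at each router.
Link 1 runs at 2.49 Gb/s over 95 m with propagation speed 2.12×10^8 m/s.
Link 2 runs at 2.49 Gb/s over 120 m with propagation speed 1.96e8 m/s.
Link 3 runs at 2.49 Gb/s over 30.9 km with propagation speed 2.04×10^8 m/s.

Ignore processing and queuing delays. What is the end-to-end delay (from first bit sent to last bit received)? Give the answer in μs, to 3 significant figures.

Transmission delay per hop = L/R = 16000/2490000000 = 6.4257 μs; 3 hops → 19.2771 μs.
Propagation delays (d/s per hop): 0.448113, 0.612245, 151.471 μs; sum = 152.531 μs.
End-to-end = 172 μs.

172 μs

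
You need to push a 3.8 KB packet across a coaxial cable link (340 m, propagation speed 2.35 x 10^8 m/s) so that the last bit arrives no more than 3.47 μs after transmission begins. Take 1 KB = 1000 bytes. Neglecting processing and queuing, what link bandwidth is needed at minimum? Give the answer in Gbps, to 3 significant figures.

15.0 Gbps

L = 30400 bits.
Propagation delay = 340 / 235000000 = 1.44681 μs.
Transmission budget = 3.47 − 1.44681 = 2.02319 μs.
R ≥ L / t_tx = 30400 bits / 2.02319e-06 s = 15.0 Gbps.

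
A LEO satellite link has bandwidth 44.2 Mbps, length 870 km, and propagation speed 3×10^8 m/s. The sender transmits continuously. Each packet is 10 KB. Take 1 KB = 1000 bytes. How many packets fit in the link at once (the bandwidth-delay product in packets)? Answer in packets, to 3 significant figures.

Propagation delay = 870000 / 300000000 = 0.0029 s.
BDP = R × t_prop = 44200000 × 0.0029 = 128180 bits.
In packets of 80000 bits: 1.60 packets.

1.60 packets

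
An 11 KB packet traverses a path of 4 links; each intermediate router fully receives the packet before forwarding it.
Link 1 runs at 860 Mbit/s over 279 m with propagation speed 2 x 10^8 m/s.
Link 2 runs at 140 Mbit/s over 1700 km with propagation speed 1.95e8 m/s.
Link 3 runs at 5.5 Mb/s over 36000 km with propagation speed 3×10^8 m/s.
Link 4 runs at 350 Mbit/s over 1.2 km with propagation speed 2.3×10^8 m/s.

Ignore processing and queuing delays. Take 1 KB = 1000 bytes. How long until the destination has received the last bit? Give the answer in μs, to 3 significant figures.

146000 μs

L = 88000 bits.
Transmission delays (L/R per hop): 102.326, 628.571, 16000, 251.429 μs; sum = 16982.3 μs.
Propagation delays (d/s per hop): 1.395, 8717.95, 120000, 5.21739 μs; sum = 128725 μs.
End-to-end = 146000 μs.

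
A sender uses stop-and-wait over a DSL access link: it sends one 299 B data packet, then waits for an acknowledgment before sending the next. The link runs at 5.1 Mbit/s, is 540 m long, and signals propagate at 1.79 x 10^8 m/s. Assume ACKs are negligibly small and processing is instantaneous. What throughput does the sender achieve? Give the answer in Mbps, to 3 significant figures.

t_tx = L/R = 2392/5100000 = 0.00046902 s.
t_prop = 540/179000000 = 3.01676e-06 s; RTT = 6.03352e-06 s.
Cycle = t_tx + RTT = 0.000475053 s.
Throughput = L / cycle = 2392 / 0.000475053 = 5.04 Mbps.

5.04 Mbps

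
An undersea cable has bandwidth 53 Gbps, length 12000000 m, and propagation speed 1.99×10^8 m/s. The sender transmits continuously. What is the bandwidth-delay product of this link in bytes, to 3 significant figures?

Propagation delay = 12000000 / 199000000 = 0.0603015 s.
BDP = R × t_prop = 53000000000 × 0.0603015 = 3195980000 bits.
In bytes: 3195980000/8 = 399000000 bytes.

399000000 bytes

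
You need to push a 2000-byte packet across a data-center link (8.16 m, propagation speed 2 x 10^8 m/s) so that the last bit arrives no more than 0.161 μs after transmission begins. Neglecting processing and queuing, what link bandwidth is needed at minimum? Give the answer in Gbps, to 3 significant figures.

L = 16000 bits.
Propagation delay = 8.16 / 200000000 = 0.0408 μs.
Transmission budget = 0.161 − 0.0408 = 0.1202 μs.
R ≥ L / t_tx = 16000 bits / 1.202e-07 s = 133 Gbps.

133 Gbps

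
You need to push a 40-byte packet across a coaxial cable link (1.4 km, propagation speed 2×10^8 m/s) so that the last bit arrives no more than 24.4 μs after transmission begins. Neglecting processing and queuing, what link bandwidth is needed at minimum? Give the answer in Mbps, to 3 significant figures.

L = 320 bits.
Propagation delay = 1400 / 200000000 = 7 μs.
Transmission budget = 24.4 − 7 = 17.4 μs.
R ≥ L / t_tx = 320 bits / 1.74e-05 s = 18.4 Mbps.

18.4 Mbps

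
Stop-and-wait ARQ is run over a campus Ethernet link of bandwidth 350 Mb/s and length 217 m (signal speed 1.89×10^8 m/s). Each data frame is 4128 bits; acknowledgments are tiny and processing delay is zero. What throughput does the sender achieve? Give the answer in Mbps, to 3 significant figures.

t_tx = L/R = 4128/350000000 = 1.17943e-05 s.
t_prop = 217/189000000 = 1.14815e-06 s; RTT = 2.2963e-06 s.
Cycle = t_tx + RTT = 1.40906e-05 s.
Throughput = L / cycle = 4128 / 1.40906e-05 = 293 Mbps.

293 Mbps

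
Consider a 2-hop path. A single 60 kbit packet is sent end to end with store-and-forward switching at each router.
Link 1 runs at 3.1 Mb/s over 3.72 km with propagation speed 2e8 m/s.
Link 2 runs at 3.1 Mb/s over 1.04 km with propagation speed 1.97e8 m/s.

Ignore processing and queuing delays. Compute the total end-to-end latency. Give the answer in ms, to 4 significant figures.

L = 60000 bits.
Transmission delay per hop = L/R = 60000/3100000 = 19.3548 ms; 2 hops → 38.7097 ms.
Propagation delays (d/s per hop): 0.0186, 0.00527919 ms; sum = 0.0238792 ms.
End-to-end = 38.73 ms.

38.73 ms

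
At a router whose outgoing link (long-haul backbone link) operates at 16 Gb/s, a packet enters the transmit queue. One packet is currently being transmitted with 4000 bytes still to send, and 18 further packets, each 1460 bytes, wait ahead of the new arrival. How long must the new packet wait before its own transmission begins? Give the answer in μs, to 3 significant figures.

Each queued packet: L/R = 11680/16000000000 = 0.73 μs.
18 queued → 13.14 μs.
Plus remaining 32000 bits of current packet: 2 μs.
Queuing delay = 15.1 μs.

15.1 μs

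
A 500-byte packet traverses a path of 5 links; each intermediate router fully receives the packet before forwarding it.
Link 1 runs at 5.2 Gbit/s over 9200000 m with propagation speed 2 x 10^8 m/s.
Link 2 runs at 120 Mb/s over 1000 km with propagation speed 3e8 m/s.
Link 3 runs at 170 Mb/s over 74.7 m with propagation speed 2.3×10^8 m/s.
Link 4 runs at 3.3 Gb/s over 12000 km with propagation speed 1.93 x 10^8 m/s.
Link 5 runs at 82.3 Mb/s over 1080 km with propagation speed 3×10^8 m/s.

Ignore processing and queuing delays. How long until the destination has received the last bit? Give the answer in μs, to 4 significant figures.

115200 μs

L = 500 × 8 = 4000 bits.
Transmission delays (L/R per hop): 0.769231, 33.3333, 23.5294, 1.21212, 48.6027 μs; sum = 107.447 μs.
Propagation delays (d/s per hop): 46000, 3333.33, 0.324783, 62176.2, 3600 μs; sum = 115110 μs.
End-to-end = 115200 μs.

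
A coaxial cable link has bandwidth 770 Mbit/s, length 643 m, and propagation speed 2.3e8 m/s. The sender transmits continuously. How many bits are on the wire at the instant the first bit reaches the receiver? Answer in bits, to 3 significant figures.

2150 bits

Propagation delay = 643 / 2.3e+08 = 2.79565e-06 s.
BDP = R × t_prop = 770000000 × 2.79565e-06 = 2152.65 bits.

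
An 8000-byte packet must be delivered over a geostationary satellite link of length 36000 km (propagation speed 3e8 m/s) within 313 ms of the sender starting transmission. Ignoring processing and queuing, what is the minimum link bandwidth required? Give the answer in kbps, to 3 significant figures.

332 kbps

L = 64000 bits.
Propagation delay = 36000000 / 300000000 = 120 ms.
Transmission budget = 313 − 120 = 193 ms.
R ≥ L / t_tx = 64000 bits / 0.193 s = 332 kbps.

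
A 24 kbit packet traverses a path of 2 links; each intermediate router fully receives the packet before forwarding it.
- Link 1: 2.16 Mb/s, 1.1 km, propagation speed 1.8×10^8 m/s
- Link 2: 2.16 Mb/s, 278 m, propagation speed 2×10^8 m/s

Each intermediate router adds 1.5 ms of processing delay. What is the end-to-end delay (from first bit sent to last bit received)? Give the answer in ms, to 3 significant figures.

L = 24000 bits.
Transmission delay per hop = L/R = 24000/2160000 = 11.1111 ms; 2 hops → 22.2222 ms.
Propagation delays (d/s per hop): 0.00611111, 0.00139 ms; sum = 0.00750111 ms.
Processing at 1 router(s): 1 × 1.5 ms = 1.5 ms.
End-to-end = 23.7 ms.

23.7 ms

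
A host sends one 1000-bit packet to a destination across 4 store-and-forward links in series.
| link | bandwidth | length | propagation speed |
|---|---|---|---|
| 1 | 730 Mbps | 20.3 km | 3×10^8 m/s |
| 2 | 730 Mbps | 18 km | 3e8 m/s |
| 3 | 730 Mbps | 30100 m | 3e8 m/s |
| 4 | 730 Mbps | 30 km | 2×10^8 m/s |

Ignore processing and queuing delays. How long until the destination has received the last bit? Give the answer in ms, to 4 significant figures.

Transmission delay per hop = L/R = 1000/730000000 = 0.00136986 ms; 4 hops → 0.00547945 ms.
Propagation delays (d/s per hop): 0.0676667, 0.06, 0.100333, 0.15 ms; sum = 0.378 ms.
End-to-end = 0.3835 ms.

0.3835 ms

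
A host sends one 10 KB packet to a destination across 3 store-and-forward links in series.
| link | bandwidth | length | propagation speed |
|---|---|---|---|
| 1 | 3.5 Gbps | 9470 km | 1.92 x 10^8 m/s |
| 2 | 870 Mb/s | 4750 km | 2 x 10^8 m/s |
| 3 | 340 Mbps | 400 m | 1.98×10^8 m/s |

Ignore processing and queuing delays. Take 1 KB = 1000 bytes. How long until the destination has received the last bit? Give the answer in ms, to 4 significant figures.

73.43 ms

L = 80000 bits.
Transmission delays (L/R per hop): 0.0228571, 0.091954, 0.235294 ms; sum = 0.350105 ms.
Propagation delays (d/s per hop): 49.3229, 23.75, 0.0020202 ms; sum = 73.0749 ms.
End-to-end = 73.43 ms.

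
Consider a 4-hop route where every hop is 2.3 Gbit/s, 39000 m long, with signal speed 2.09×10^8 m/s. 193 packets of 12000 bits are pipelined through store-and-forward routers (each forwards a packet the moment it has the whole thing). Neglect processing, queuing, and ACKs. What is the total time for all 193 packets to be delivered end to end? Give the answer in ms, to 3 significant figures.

1.77 ms

Per-hop transmission t_tx = L/R = 12000/2300000000 = 0.00521739 ms.
Per-hop propagation t_prop = 39000/209000000 = 0.186603 ms.
Pipeline fill: first packet needs 4·t_tx to clear all hops; remaining 192 packets each add one t_tx.
Total = (4+193-1)·t_tx + 4·t_prop = 196·0.00521739 + 4·0.186603 = 1.77 ms.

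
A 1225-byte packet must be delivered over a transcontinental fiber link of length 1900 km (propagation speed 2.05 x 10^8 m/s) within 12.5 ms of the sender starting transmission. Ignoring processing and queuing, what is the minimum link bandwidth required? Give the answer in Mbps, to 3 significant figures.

L = 9800 bits.
Propagation delay = 1900000 / 2.05e+08 = 9.26829 ms.
Transmission budget = 12.5 − 9.26829 = 3.23171 ms.
R ≥ L / t_tx = 9800 bits / 0.00323171 s = 3.03 Mbps.

3.03 Mbps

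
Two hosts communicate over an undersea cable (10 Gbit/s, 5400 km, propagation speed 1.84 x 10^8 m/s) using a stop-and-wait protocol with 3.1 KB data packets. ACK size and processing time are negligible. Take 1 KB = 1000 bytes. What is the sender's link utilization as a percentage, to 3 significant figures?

0.00423 %

t_tx = L/R = 24800/10000000000 = 2.48e-06 s.
t_prop = 5400000/184000000 = 0.0293478 s; RTT = 0.0586957 s.
Cycle = t_tx + RTT = 0.0586981 s.
Utilization = t_tx / cycle = 2.48e-06/0.0586981 = 0.00423 %.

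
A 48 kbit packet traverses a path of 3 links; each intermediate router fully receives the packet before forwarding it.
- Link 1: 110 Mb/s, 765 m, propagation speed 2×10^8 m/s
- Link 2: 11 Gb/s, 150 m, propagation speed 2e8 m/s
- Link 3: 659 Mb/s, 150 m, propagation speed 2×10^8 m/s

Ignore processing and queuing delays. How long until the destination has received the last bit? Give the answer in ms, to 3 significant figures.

L = 48000 bits.
Transmission delays (L/R per hop): 0.436364, 0.00436364, 0.0728376 ms; sum = 0.513565 ms.
Propagation delays (d/s per hop): 0.003825, 0.00075, 0.00075 ms; sum = 0.005325 ms.
End-to-end = 0.519 ms.

0.519 ms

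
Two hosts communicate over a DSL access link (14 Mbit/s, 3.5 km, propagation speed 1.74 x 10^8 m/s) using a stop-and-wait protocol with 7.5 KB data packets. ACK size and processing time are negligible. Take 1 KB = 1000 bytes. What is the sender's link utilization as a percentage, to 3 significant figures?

t_tx = L/R = 60000/14000000 = 0.00428571 s.
t_prop = 3500/174000000 = 2.01149e-05 s; RTT = 4.02299e-05 s.
Cycle = t_tx + RTT = 0.00432594 s.
Utilization = t_tx / cycle = 0.00428571/0.00432594 = 99.1 %.

99.1 %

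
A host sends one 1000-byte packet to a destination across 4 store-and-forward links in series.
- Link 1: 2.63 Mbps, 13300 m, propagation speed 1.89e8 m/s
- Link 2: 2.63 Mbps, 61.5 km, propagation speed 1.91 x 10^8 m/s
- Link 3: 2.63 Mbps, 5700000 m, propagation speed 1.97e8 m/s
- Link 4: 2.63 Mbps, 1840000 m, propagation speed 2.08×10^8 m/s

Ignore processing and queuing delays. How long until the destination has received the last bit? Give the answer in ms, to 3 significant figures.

50.3 ms

L = 1000 × 8 = 8000 bits.
Transmission delay per hop = L/R = 8000/2630000 = 3.04183 ms; 4 hops → 12.1673 ms.
Propagation delays (d/s per hop): 0.0703704, 0.32199, 28.934, 8.84615 ms; sum = 38.1725 ms.
End-to-end = 50.3 ms.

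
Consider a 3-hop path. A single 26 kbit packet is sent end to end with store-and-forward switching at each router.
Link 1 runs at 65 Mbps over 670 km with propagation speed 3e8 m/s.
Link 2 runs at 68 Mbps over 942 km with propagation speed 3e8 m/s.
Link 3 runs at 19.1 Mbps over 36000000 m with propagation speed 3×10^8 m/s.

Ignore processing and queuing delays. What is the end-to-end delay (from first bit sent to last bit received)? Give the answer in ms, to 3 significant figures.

L = 26000 bits.
Transmission delays (L/R per hop): 0.4, 0.382353, 1.36126 ms; sum = 2.14361 ms.
Propagation delays (d/s per hop): 2.23333, 3.14, 120 ms; sum = 125.373 ms.
End-to-end = 128 ms.

128 ms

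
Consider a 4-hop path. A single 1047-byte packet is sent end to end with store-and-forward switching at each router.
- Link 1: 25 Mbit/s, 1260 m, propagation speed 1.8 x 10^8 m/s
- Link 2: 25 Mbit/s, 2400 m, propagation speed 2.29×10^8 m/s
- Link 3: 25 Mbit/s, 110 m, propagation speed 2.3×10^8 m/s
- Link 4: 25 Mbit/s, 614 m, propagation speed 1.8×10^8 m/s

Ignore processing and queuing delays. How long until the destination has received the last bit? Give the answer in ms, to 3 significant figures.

1.36 ms

L = 1047 × 8 = 8376 bits.
Transmission delay per hop = L/R = 8376/25000000 = 0.33504 ms; 4 hops → 1.34016 ms.
Propagation delays (d/s per hop): 0.007, 0.0104803, 0.000478261, 0.00341111 ms; sum = 0.0213697 ms.
End-to-end = 1.36 ms.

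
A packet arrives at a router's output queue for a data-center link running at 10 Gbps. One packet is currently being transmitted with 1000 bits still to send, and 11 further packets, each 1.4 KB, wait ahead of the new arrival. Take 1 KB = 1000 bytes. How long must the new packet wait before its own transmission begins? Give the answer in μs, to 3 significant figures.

12.4 μs

Each queued packet: L/R = 11200/10000000000 = 1.12 μs.
11 queued → 12.32 μs.
Plus remaining 1000 bits of current packet: 0.1 μs.
Queuing delay = 12.4 μs.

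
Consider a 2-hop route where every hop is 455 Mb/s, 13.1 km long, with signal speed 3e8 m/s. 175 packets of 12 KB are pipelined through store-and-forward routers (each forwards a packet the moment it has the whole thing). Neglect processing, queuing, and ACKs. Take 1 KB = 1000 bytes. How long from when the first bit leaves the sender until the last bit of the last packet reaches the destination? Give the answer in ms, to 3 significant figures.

Per-hop transmission t_tx = L/R = 96000/455000000 = 0.210989 ms.
Per-hop propagation t_prop = 13100/300000000 = 0.0436667 ms.
Pipeline fill: first packet needs 2·t_tx to clear all hops; remaining 174 packets each add one t_tx.
Total = (2+175-1)·t_tx + 2·t_prop = 176·0.210989 + 2·0.0436667 = 37.2 ms.

37.2 ms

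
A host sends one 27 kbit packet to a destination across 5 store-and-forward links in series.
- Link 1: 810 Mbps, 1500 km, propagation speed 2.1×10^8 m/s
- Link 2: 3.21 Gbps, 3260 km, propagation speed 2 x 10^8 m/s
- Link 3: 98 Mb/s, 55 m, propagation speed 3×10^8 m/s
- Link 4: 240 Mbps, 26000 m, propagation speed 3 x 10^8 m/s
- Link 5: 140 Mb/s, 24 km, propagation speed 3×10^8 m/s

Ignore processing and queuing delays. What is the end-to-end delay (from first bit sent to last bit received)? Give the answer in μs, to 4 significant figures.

24230 μs

L = 27000 bits.
Transmission delays (L/R per hop): 33.3333, 8.41121, 275.51, 112.5, 192.857 μs; sum = 622.612 μs.
Propagation delays (d/s per hop): 7142.86, 16300, 0.183333, 86.6667, 80 μs; sum = 23609.7 μs.
End-to-end = 24230 μs.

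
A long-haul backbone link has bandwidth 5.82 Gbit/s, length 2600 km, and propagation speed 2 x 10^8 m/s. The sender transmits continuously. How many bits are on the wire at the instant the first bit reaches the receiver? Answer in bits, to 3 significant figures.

75700000 bits

Propagation delay = 2600000 / 200000000 = 0.013 s.
BDP = R × t_prop = 5820000000 × 0.013 = 75660000 bits.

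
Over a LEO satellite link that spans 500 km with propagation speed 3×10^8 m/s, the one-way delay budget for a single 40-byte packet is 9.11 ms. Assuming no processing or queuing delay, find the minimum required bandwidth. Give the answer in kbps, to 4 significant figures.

42.99 kbps

L = 320 bits.
Propagation delay = 500000 / 300000000 = 1.66667 ms.
Transmission budget = 9.11 − 1.66667 = 7.44333 ms.
R ≥ L / t_tx = 320 bits / 0.00744333 s = 42.99 kbps.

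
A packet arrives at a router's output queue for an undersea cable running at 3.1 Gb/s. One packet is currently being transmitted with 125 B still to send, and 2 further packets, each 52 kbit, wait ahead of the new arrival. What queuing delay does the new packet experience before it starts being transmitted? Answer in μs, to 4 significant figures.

Each queued packet: L/R = 52000/3100000000 = 16.7742 μs.
2 queued → 33.5484 μs.
Plus remaining 1000 bits of current packet: 0.322581 μs.
Queuing delay = 33.87 μs.

33.87 μs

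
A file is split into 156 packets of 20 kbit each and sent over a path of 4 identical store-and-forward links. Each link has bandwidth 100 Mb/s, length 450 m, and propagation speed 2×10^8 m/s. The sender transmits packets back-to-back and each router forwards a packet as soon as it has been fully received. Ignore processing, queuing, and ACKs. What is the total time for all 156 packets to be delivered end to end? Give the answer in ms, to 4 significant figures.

Per-hop transmission t_tx = L/R = 20000/100000000 = 0.2 ms.
Per-hop propagation t_prop = 450/200000000 = 0.00225 ms.
Pipeline fill: first packet needs 4·t_tx to clear all hops; remaining 155 packets each add one t_tx.
Total = (4+156-1)·t_tx + 4·t_prop = 159·0.2 + 4·0.00225 = 31.81 ms.

31.81 ms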